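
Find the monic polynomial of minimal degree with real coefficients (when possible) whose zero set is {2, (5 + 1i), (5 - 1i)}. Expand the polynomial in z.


The polynomial is p(z) = ∏_{α ∈ S} (z − α), where S = {2, (5 + 1i), (5 - 1i)}.
Expanding the product yields: p(z) = z^3 -12·z^2 + 46·z -52.
Note conjugate pairs combine to real quadratics: (z − (5+1i))(z − (5−1i)) = z² − 10z + 26.
The resulting polynomial has degree 3 and real coefficients as required.

p(z) = z^3 -12·z^2 + 46·z -52.


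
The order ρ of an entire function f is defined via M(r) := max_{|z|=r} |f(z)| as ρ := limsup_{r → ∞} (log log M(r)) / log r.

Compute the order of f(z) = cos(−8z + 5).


cos(w) is a linear combination of e^{iw} and e^{−iw} (or e^w, e^{−w} in the hyperbolic case), so |cos(w)| ≤ e^{|w|}. With w = −8z + 5, |w| ≤ 8|z| + 5 = 8r + 5 on |z| = r, giving M(r) ≤ e^{8r + 5}, so ρ ≤ 1. On a suitable ray (z = it for sin/cos; z = t for sinh/cosh, t real → ∞), |cos(−8z + 5)| grows like e^{8|t|}/2, so ρ ≥ 1. Hence ρ = 1.
Therefore ρ = 1.

Order ρ = 1.


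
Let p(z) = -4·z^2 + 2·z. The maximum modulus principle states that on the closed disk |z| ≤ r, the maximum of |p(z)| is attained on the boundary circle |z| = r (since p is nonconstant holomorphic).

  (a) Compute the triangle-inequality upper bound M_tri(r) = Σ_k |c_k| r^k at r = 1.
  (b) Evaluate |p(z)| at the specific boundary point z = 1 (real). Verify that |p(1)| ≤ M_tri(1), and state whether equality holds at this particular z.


Coefficients: c_0 = 0, c_1 = 2, c_2 = -4. Radius r = 1.
Part (a). Triangle bound: M_tri(r) = Σ_k |c_k| r^k
  = |0|·1^0 + |2|·1^1 + |-4|·1^2
  = 0 + 2 + 4 = 6.
This bounds M(r) := max_{|z|=r} |p(z)| from above; equality holds iff all terms c_k z^k can be made to align in phase at a single z on |z|=r.
Part (b). At z = 1 (real, on the circle |z| = r):
  p(1) = (0)·1^0 + (2)·1^1 + (-4)·1^2 = -2.
  |p(1)| = 2.
Check: |p(1)| = 2 ≤ 6 = M_tri(1). ✓ Equality does not hold at z = 1 (the coefficients have mixed signs, so the terms do not all align in phase there).

M_tri(1) = 6; |p(1)| = 2; equality at z=1: no.


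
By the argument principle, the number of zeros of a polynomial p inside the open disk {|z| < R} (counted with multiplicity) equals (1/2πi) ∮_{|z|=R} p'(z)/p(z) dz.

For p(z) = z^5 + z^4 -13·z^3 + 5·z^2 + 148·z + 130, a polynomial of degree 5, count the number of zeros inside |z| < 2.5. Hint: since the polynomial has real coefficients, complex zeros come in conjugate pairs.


The zeros of p are: (3 + 2i), (3 - 2i), (-3 + 1i), (-3 - 1i), -1.
Their magnitudes are: 3.606, 3.606, 3.162, 3.162, 1.
Zeros with |z| < R = 2.5: -1.
Count = 1.
By the argument principle, (1/2πi) ∮_{|z|=R} p'(z)/p(z) dz equals exactly this count.

Number of zeros inside |z| < 2.5: 1.


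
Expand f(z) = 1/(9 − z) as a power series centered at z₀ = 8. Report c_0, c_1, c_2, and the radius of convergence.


Let w = z − z₀, so z = z₀ + w.
Then 9 − z = 9 − (z₀ + w) = (9 − z₀) − w = 1 − w.
f(z) = 1/(1 − w) = (1/(1)) · 1/(1 − w/(1)) = Σ_{n≥0} w^n / (1)^(n+1).
So c_n = 1/(1)^(n+1):
  c_0 = 1/(1)^1 = 1.
  c_1 = 1/(1)^2 = 1.
  c_2 = 1/(1)^3 = 1.
The series is valid for |w/d| < 1, i.e. |z − z₀| < |d|.
Radius of convergence: R = |9 − z₀| = |1| = 1 (distance from z₀ to the singularity z = 9).

c_0 = 1, c_1 = 1, c_2 = 1; R = 1.


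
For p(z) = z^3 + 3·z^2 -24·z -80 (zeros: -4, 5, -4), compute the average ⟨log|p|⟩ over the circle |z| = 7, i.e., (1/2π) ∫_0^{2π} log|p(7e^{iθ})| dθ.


Zeros: -4, -4, 5; r = 7.
Inside |z| < r: -4, -4, 5. Outside (|z| ≥ r): ∅.
p(0) = -80, so log|p(0)| = log(80) = 4.3820.
Apply Jensen: I(r) = log|p(0)| + Σ_k log(r/|z_k|), summed over zeros inside |z| < r.
  log(r/|z_k|) for z_k = -4: log(7/4) = 0.5596
  log(r/|z_k|) for z_k = 5: log(7/5) = 0.3365
  log(r/|z_k|) for z_k = -4: log(7/4) = 0.5596
Sum over inside zeros: 1.4557.
I(r) = log|p(0)| + (inside sum) = 4.3820 + 1.4557 = 5.8377.
Closed form (all zeros inside, monic): I(r) = n·log(r) = 3·log(7) = 5.8377. ✓

I(r) ≈ 5.8377.


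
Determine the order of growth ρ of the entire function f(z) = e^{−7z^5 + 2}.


|e^{−7z^5 + 2}| = e^{Re(-7·z^5) + 2} ≤ e^{7|z|^5 + 2} = e^{7r^5 + 2} on |z| = r, so ρ ≤ 5. Choosing z on |z|=r so that -7·z^5 is real positive (always possible by picking arg z appropriately) gives |f(z)| = e^{7r^5 + 2}, matching the bound. The additive constant 2 does not affect log log M(r) ~ 5·log r. Hence ρ = 5.
Therefore ρ = 5.

Order ρ = 5.


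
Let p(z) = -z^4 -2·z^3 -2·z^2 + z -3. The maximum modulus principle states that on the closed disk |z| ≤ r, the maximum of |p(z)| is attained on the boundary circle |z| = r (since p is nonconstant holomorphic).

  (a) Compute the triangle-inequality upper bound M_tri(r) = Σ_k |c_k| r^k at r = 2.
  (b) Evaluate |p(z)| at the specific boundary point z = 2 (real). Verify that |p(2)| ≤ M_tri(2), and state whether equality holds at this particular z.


Coefficients: c_0 = -3, c_1 = 1, c_2 = -2, c_3 = -2, c_4 = -1. Radius r = 2.
Part (a). Triangle bound: M_tri(r) = Σ_k |c_k| r^k
  = |-3|·2^0 + |1|·2^1 + |-2|·2^2 + |-2|·2^3 + |-1|·2^4
  = 3 + 2 + 8 + 16 + 16 = 45.
This bounds M(r) := max_{|z|=r} |p(z)| from above; equality holds iff all terms c_k z^k can be made to align in phase at a single z on |z|=r.
Part (b). At z = 2 (real, on the circle |z| = r):
  p(2) = (-3)·2^0 + (1)·2^1 + (-2)·2^2 + (-2)·2^3 + (-1)·2^4 = -41.
  |p(2)| = 41.
Check: |p(2)| = 41 ≤ 45 = M_tri(2). ✓ Equality does not hold at z = 2 (the coefficients have mixed signs, so the terms do not all align in phase there).

M_tri(2) = 45; |p(2)| = 41; equality at z=2: no.


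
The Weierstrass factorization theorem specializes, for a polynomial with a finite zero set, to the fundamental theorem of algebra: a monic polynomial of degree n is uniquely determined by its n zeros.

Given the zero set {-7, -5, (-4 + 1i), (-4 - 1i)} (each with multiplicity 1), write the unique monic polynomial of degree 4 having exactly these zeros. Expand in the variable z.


The polynomial is p(z) = ∏_{α ∈ S} (z − α), where S = {-7, -5, (-4 + 1i), (-4 - 1i)}.
Expanding the product yields: p(z) = z^4 + 20·z^3 + 148·z^2 + 484·z + 595.
Note conjugate pairs combine to real quadratics: (z − (-4+1i))(z − (-4−1i)) = z² + 8z + 17.
The resulting polynomial has degree 4 and real coefficients as required.

p(z) = z^4 + 20·z^3 + 148·z^2 + 484·z + 595.


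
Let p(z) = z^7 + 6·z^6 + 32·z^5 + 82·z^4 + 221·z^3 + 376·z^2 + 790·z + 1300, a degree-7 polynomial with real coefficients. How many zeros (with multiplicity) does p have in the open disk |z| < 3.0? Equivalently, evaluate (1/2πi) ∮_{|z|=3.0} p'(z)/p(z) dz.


The zeros of p are: (1 + 2i), (1 - 2i), -2, (-1 + 3i), (-1 - 3i), (-2 + 3i), (-2 - 3i).
Their magnitudes are: 2.236, 2.236, 2, 3.162, 3.162, 3.606, 3.606.
Zeros with |z| < R = 3.0: (1 + 2i), (1 - 2i), -2.
Count = 3.
By the argument principle, (1/2πi) ∮_{|z|=R} p'(z)/p(z) dz equals exactly this count.

Number of zeros inside |z| < 3.0: 3.


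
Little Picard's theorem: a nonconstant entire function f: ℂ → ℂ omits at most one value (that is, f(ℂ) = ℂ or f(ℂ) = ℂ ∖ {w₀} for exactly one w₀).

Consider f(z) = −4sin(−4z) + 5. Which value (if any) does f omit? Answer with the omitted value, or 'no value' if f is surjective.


Little Picard bounds the complement of f(ℂ) to at most one point.
sin is entire and surjective onto ℂ: for every w ∈ ℂ, sin(ζ) = w has a solution ζ ∈ ℂ (e.g., via the complex inverse arcsin). With ζ = −4z this gives z = ζ/(-4). Then -4·sin(−4z) takes every value in -4·ℂ = ℂ, and adding 5 is a bijection of ℂ. So f is surjective and omits no value. (Note: only on the real line is sin bounded by [−1, 1].)

Omitted value: no value.


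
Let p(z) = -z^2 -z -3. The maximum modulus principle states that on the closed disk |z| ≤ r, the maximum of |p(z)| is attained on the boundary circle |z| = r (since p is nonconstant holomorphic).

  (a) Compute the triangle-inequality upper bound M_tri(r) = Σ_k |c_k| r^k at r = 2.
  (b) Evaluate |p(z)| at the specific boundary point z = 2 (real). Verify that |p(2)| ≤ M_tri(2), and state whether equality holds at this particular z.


Coefficients: c_0 = -3, c_1 = -1, c_2 = -1. Radius r = 2.
Part (a). Triangle bound: M_tri(r) = Σ_k |c_k| r^k
  = |-3|·2^0 + |-1|·2^1 + |-1|·2^2
  = 3 + 2 + 4 = 9.
This bounds M(r) := max_{|z|=r} |p(z)| from above; equality holds iff all terms c_k z^k can be made to align in phase at a single z on |z|=r.
Part (b). At z = 2 (real, on the circle |z| = r):
  p(2) = (-3)·2^0 + (-1)·2^1 + (-1)·2^2 = -9.
  |p(2)| = 9.
Since all nonzero coefficients share the same sign, |p(2)| = 9 = M_tri(2); the triangle bound is attained at z = 2, so in fact M(r) = 9.

M_tri(2) = 9; |p(2)| = 9; equality at z=2: yes.


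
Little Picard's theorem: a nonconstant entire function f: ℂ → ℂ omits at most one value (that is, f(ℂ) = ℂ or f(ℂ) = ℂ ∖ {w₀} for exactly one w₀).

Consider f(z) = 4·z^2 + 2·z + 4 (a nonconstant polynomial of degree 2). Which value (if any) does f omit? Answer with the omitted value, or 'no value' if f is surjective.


Little Picard bounds the complement of f(ℂ) to at most one point.
For every w ∈ ℂ, the equation p(z) − w = 0 is a nonconstant polynomial in z and hence has at least one root by the fundamental theorem of algebra. So p is surjective onto ℂ, omitting no value.

Omitted value: no value.


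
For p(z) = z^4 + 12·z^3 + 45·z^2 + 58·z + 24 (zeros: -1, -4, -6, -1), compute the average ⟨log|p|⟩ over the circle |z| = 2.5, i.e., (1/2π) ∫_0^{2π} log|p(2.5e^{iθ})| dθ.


Zeros: -6, -4, -1, -1; r = 2.5.
Inside |z| < r: -1, -1. Outside (|z| ≥ r): -6, -4.
p(0) = 24, so log|p(0)| = log(24) = 3.1781.
Apply Jensen: I(r) = log|p(0)| + Σ_k log(r/|z_k|), summed over zeros inside |z| < r.
  log(r/|z_k|) for z_k = -1: log(2.5/1) = 0.9163
  log(r/|z_k|) for z_k = -1: log(2.5/1) = 0.9163
  Outside zeros (-6, -4) contribute nothing to the Jensen sum.
Sum over inside zeros: 1.8326.
I(r) = log|p(0)| + (inside sum) = 3.1781 + 1.8326 = 5.0106.
Note: since some zeros are outside |z| ≤ r, the simplified n·log(r) form does NOT apply — only the inside zeros contribute.

I(r) ≈ 5.0106.


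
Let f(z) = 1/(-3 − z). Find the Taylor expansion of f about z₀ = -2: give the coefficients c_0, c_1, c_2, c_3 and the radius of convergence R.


Let w = z − z₀, so z = z₀ + w.
Then -3 − z = -3 − (z₀ + w) = (-3 − z₀) − w = -1 − w.
f(z) = 1/(-1 − w) = (1/(-1)) · 1/(1 − w/(-1)) = Σ_{n≥0} w^n / (-1)^(n+1).
So c_n = 1/(-1)^(n+1):
  c_0 = 1/(-1)^1 = -1.
  c_1 = 1/(-1)^2 = 1.
  c_2 = 1/(-1)^3 = -1.
  c_3 = 1/(-1)^4 = 1.
The series is valid for |w/d| < 1, i.e. |z − z₀| < |d|.
Radius of convergence: R = |-3 − z₀| = |-1| = 1 (distance from z₀ to the singularity z = -3).

c_0 = -1, c_1 = 1, c_2 = -1, c_3 = 1; R = 1.


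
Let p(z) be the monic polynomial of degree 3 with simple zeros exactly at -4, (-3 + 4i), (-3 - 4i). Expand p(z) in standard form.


The polynomial is p(z) = ∏_{α ∈ S} (z − α), where S = {-4, (-3 + 4i), (-3 - 4i)}.
Expanding the product yields: p(z) = z^3 + 10·z^2 + 49·z + 100.
Note conjugate pairs combine to real quadratics: (z − (-3+4i))(z − (-3−4i)) = z² + 6z + 25.
The resulting polynomial has degree 3 and real coefficients as required.

p(z) = z^3 + 10·z^2 + 49·z + 100.


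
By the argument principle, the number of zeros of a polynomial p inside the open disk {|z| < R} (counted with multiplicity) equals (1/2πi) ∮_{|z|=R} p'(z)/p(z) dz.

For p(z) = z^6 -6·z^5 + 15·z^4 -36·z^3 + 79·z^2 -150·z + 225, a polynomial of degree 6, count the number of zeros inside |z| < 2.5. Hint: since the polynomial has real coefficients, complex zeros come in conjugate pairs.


The zeros of p are: 3, (1 + 2i), (1 - 2i), 3, (-1 + 2i), (-1 - 2i).
Their magnitudes are: 3, 2.236, 2.236, 3, 2.236, 2.236.
Zeros with |z| < R = 2.5: (1 + 2i), (1 - 2i), (-1 + 2i), (-1 - 2i).
Count = 4.
By the argument principle, (1/2πi) ∮_{|z|=R} p'(z)/p(z) dz equals exactly this count.

Number of zeros inside |z| < 2.5: 4.


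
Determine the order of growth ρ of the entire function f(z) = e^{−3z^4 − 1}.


|e^{−3z^4 − 1}| = e^{Re(-3·z^4) + -1} ≤ e^{3|z|^4 + -1} = e^{3r^4 + -1} on |z| = r, so ρ ≤ 4. Choosing z on |z|=r so that -3·z^4 is real positive (always possible by picking arg z appropriately) gives |f(z)| = e^{3r^4 + -1}, matching the bound. The additive constant -1 does not affect log log M(r) ~ 4·log r. Hence ρ = 4.
Therefore ρ = 4.

Order ρ = 4.


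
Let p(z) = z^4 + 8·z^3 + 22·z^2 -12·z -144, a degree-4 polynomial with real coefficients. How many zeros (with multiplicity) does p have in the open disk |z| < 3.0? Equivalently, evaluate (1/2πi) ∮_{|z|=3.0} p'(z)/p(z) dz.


The zeros of p are: (-3 + 3i), (-3 - 3i), 2, -4.
Their magnitudes are: 4.243, 4.243, 2, 4.
Zeros with |z| < R = 3.0: 2.
Count = 1.
By the argument principle, (1/2πi) ∮_{|z|=R} p'(z)/p(z) dz equals exactly this count.

Number of zeros inside |z| < 3.0: 1.


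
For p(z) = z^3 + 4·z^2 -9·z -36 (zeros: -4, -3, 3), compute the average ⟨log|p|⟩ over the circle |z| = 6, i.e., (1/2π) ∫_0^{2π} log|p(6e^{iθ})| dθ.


Zeros: -4, -3, 3; r = 6.
Inside |z| < r: -4, -3, 3. Outside (|z| ≥ r): ∅.
p(0) = -36, so log|p(0)| = log(36) = 3.5835.
Apply Jensen: I(r) = log|p(0)| + Σ_k log(r/|z_k|), summed over zeros inside |z| < r.
  log(r/|z_k|) for z_k = -4: log(6/4) = 0.4055
  log(r/|z_k|) for z_k = -3: log(6/3) = 0.6931
  log(r/|z_k|) for z_k = 3: log(6/3) = 0.6931
Sum over inside zeros: 1.7918.
I(r) = log|p(0)| + (inside sum) = 3.5835 + 1.7918 = 5.3753.
Closed form (all zeros inside, monic): I(r) = n·log(r) = 3·log(6) = 5.3753. ✓

I(r) ≈ 5.3753.


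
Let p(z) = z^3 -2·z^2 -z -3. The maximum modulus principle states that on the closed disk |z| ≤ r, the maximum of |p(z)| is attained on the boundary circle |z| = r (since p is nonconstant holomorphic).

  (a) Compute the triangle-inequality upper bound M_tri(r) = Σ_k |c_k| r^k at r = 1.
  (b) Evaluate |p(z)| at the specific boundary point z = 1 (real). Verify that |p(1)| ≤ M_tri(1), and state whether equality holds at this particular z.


Coefficients: c_0 = -3, c_1 = -1, c_2 = -2, c_3 = 1. Radius r = 1.
Part (a). Triangle bound: M_tri(r) = Σ_k |c_k| r^k
  = |-3|·1^0 + |-1|·1^1 + |-2|·1^2 + |1|·1^3
  = 3 + 1 + 2 + 1 = 7.
This bounds M(r) := max_{|z|=r} |p(z)| from above; equality holds iff all terms c_k z^k can be made to align in phase at a single z on |z|=r.
Part (b). At z = 1 (real, on the circle |z| = r):
  p(1) = (-3)·1^0 + (-1)·1^1 + (-2)·1^2 + (1)·1^3 = -5.
  |p(1)| = 5.
Check: |p(1)| = 5 ≤ 7 = M_tri(1). ✓ Equality does not hold at z = 1 (the coefficients have mixed signs, so the terms do not all align in phase there).

M_tri(1) = 7; |p(1)| = 5; equality at z=1: no.


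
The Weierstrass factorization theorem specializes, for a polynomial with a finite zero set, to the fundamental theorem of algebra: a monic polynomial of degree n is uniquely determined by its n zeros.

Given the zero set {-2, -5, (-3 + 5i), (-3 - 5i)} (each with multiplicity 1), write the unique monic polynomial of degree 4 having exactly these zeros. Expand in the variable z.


The polynomial is p(z) = ∏_{α ∈ S} (z − α), where S = {-2, -5, (-3 + 5i), (-3 - 5i)}.
Expanding the product yields: p(z) = z^4 + 13·z^3 + 86·z^2 + 298·z + 340.
Note conjugate pairs combine to real quadratics: (z − (-3+5i))(z − (-3−5i)) = z² + 6z + 34.
The resulting polynomial has degree 4 and real coefficients as required.

p(z) = z^4 + 13·z^3 + 86·z^2 + 298·z + 340.


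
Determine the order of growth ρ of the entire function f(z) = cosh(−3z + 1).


cosh(w) is a linear combination of e^{iw} and e^{−iw} (or e^w, e^{−w} in the hyperbolic case), so |cosh(w)| ≤ e^{|w|}. With w = −3z + 1, |w| ≤ 3|z| + 1 = 3r + 1 on |z| = r, giving M(r) ≤ e^{3r + 1}, so ρ ≤ 1. On a suitable ray (z = it for sin/cos; z = t for sinh/cosh, t real → ∞), |cosh(−3z + 1)| grows like e^{3|t|}/2, so ρ ≥ 1. Hence ρ = 1.
Therefore ρ = 1.

Order ρ = 1.


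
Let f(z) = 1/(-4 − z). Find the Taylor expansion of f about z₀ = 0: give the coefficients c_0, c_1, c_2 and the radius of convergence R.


Let w = z − z₀, so z = z₀ + w.
Then -4 − z = -4 − (z₀ + w) = (-4 − z₀) − w = -4 − w.
f(z) = 1/(-4 − w) = (1/(-4)) · 1/(1 − w/(-4)) = Σ_{n≥0} w^n / (-4)^(n+1).
So c_n = 1/(-4)^(n+1):
  c_0 = 1/(-4)^1 = -1/4.
  c_1 = 1/(-4)^2 = 1/16.
  c_2 = 1/(-4)^3 = -1/64.
The series is valid for |w/d| < 1, i.e. |z − z₀| < |d|.
Radius of convergence: R = |-4 − z₀| = |-4| = 4 (distance from z₀ to the singularity z = -4).

c_0 = -1/4, c_1 = 1/16, c_2 = -1/64; R = 4.


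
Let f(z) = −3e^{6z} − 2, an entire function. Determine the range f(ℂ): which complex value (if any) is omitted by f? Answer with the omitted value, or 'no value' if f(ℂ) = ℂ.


Little Picard bounds the complement of f(ℂ) to at most one point.
e^{6z} is never zero on ℂ, so -3·e^{6z} takes every value in ℂ ∖ {0}. Adding -2 shifts the range to ℂ ∖ {-2}. Thus f omits exactly the value -2.

Omitted value: -2.


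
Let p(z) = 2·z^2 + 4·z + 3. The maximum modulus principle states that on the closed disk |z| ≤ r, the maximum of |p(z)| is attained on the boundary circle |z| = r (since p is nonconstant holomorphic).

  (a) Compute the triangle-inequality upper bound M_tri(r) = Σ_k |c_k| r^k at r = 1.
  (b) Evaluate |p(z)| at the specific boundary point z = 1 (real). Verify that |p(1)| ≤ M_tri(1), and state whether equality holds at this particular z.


Coefficients: c_0 = 3, c_1 = 4, c_2 = 2. Radius r = 1.
Part (a). Triangle bound: M_tri(r) = Σ_k |c_k| r^k
  = |3|·1^0 + |4|·1^1 + |2|·1^2
  = 3 + 4 + 2 = 9.
This bounds M(r) := max_{|z|=r} |p(z)| from above; equality holds iff all terms c_k z^k can be made to align in phase at a single z on |z|=r.
Part (b). At z = 1 (real, on the circle |z| = r):
  p(1) = (3)·1^0 + (4)·1^1 + (2)·1^2 = 9.
  |p(1)| = 9.
Since all nonzero coefficients share the same sign, |p(1)| = 9 = M_tri(1); the triangle bound is attained at z = 1, so in fact M(r) = 9.

M_tri(1) = 9; |p(1)| = 9; equality at z=1: yes.


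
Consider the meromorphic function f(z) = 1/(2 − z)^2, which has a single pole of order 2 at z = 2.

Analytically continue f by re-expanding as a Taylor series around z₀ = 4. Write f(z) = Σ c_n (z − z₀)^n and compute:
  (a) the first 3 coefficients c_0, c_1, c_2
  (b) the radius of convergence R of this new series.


Let w = z − z₀, so z = z₀ + w.
Then 2 − z = 2 − (z₀ + w) = (2 − z₀) − w = -2 − w.
f(z) = 1/(-2 − w)^2 = (1/(-2)^2) · (1 − w/(-2))^{−2}.
By the binomial series (1−u)^{−2} = Σ_{n≥0} C(n+1, 1) u^n for |u|<1, with u = w/(-2):
  c_n = C(n+1, 1) / (-2)^(n+2).
  c_0 = 1/(-2)^2 = 1/4.
  c_1 = 2/(-2)^3 = -1/4.
  c_2 = 3/(-2)^4 = 3/16.
The series is valid for |w/d| < 1, i.e. |z − z₀| < |d|.
Radius of convergence: R = |2 − z₀| = |-2| = 2 (distance from z₀ to the singularity z = 2).

c_0 = 1/4, c_1 = -1/4, c_2 = 3/16; R = 2.


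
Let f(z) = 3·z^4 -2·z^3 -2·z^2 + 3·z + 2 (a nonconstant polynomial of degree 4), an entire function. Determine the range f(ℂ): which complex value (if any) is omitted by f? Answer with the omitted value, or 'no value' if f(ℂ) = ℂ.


Little Picard bounds the complement of f(ℂ) to at most one point.
For every w ∈ ℂ, the equation p(z) − w = 0 is a nonconstant polynomial in z and hence has at least one root by the fundamental theorem of algebra. So p is surjective onto ℂ, omitting no value.

Omitted value: no value.


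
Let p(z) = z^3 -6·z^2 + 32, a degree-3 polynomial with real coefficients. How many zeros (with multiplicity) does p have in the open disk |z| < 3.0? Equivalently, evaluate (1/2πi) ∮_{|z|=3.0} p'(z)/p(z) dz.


The zeros of p are: 4, -2, 4.
Their magnitudes are: 4, 2, 4.
Zeros with |z| < R = 3.0: -2.
Count = 1.
By the argument principle, (1/2πi) ∮_{|z|=R} p'(z)/p(z) dz equals exactly this count.

Number of zeros inside |z| < 3.0: 1.


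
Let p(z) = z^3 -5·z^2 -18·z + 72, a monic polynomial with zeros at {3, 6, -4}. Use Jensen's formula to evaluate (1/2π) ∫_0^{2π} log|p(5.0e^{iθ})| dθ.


Zeros: -4, 3, 6; r = 5.0.
Inside |z| < r: -4, 3. Outside (|z| ≥ r): 6.
p(0) = 72, so log|p(0)| = log(72) = 4.2767.
Apply Jensen: I(r) = log|p(0)| + Σ_k log(r/|z_k|), summed over zeros inside |z| < r.
  log(r/|z_k|) for z_k = 3: log(5.0/3) = 0.5108
  log(r/|z_k|) for z_k = -4: log(5.0/4) = 0.2231
  Outside zeros (6) contribute nothing to the Jensen sum.
Sum over inside zeros: 0.7340.
I(r) = log|p(0)| + (inside sum) = 4.2767 + 0.7340 = 5.0106.
Note: since some zeros are outside |z| ≤ r, the simplified n·log(r) form does NOT apply — only the inside zeros contribute.

I(r) ≈ 5.0106.


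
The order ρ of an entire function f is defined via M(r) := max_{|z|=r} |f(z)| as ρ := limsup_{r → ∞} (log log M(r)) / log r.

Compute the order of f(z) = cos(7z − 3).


cos(w) is a linear combination of e^{iw} and e^{−iw} (or e^w, e^{−w} in the hyperbolic case), so |cos(w)| ≤ e^{|w|}. With w = 7z − 3, |w| ≤ 7|z| + 3 = 7r + 3 on |z| = r, giving M(r) ≤ e^{7r + 3}, so ρ ≤ 1. On a suitable ray (z = it for sin/cos; z = t for sinh/cosh, t real → ∞), |cos(7z − 3)| grows like e^{7|t|}/2, so ρ ≥ 1. Hence ρ = 1.
Therefore ρ = 1.

Order ρ = 1.


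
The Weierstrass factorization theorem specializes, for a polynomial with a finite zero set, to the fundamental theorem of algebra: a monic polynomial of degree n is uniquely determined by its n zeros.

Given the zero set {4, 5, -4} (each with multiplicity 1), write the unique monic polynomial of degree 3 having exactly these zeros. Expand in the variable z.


The polynomial is p(z) = ∏_{α ∈ S} (z − α), where S = {4, 5, -4}.
Expanding the product yields: p(z) = z^3 -5·z^2 -16·z + 80.
The resulting polynomial has degree 3 and real coefficients as required.

p(z) = z^3 -5·z^2 -16·z + 80.


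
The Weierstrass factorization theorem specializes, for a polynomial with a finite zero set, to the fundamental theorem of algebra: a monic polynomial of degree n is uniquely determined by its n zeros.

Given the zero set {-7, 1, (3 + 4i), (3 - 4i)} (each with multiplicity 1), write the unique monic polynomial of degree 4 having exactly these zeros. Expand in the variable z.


The polynomial is p(z) = ∏_{α ∈ S} (z − α), where S = {-7, 1, (3 + 4i), (3 - 4i)}.
Expanding the product yields: p(z) = z^4 -18·z^2 + 192·z -175.
Note conjugate pairs combine to real quadratics: (z − (3+4i))(z − (3−4i)) = z² − 6z + 25.
The resulting polynomial has degree 4 and real coefficients as required.

p(z) = z^4 -18·z^2 + 192·z -175.


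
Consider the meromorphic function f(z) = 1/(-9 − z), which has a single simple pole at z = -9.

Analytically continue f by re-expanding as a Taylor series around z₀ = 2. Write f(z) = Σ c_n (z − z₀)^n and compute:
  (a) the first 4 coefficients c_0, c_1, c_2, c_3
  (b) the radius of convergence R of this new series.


Let w = z − z₀, so z = z₀ + w.
Then -9 − z = -9 − (z₀ + w) = (-9 − z₀) − w = -11 − w.
f(z) = 1/(-11 − w) = (1/(-11)) · 1/(1 − w/(-11)) = Σ_{n≥0} w^n / (-11)^(n+1).
So c_n = 1/(-11)^(n+1):
  c_0 = 1/(-11)^1 = -1/11.
  c_1 = 1/(-11)^2 = 1/121.
  c_2 = 1/(-11)^3 = -1/1331.
  c_3 = 1/(-11)^4 = 1/14641.
The series is valid for |w/d| < 1, i.e. |z − z₀| < |d|.
Radius of convergence: R = |-9 − z₀| = |-11| = 11 (distance from z₀ to the singularity z = -9).

c_0 = -1/11, c_1 = 1/121, c_2 = -1/1331, c_3 = 1/14641; R = 11.


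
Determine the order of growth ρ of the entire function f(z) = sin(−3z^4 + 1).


Write sin(w) = (e^{iw} ± e^{−iw})/(2 or 2i), so |sin(w)| ≤ e^{|w|}. With w = −3z^4 + 1, |w| ≤ 3r^4 + 1 on |z|=r, giving M(r) ≤ e^{3r^4 + 1} and ρ ≤ 4. For the lower bound, choose z on |z|=r with -3z^4 purely imaginary of modulus 3r^4; then |sin(−3z^4 + 1)| grows like e^{3r^4}/2, so ρ ≥ 4. Hence ρ = 4.
Therefore ρ = 4.

Order ρ = 4.


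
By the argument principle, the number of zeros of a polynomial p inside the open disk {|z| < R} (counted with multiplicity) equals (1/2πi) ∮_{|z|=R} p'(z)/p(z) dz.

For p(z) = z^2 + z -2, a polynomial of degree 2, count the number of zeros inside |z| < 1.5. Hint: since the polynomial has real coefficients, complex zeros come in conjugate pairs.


The zeros of p are: 1, -2.
Their magnitudes are: 1, 2.
Zeros with |z| < R = 1.5: 1.
Count = 1.
By the argument principle, (1/2πi) ∮_{|z|=R} p'(z)/p(z) dz equals exactly this count.

Number of zeros inside |z| < 1.5: 1.


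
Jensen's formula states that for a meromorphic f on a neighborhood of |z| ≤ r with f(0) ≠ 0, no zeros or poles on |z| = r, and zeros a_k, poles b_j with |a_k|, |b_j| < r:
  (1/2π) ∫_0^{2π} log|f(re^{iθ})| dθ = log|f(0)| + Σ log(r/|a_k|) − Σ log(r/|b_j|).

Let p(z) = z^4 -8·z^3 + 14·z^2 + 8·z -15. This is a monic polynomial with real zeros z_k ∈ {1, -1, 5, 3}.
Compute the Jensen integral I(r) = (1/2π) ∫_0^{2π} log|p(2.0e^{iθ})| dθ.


Zeros: -1, 1, 3, 5; r = 2.0.
Inside |z| < r: -1, 1. Outside (|z| ≥ r): 3, 5.
p(0) = -15, so log|p(0)| = log(15) = 2.7081.
Apply Jensen: I(r) = log|p(0)| + Σ_k log(r/|z_k|), summed over zeros inside |z| < r.
  log(r/|z_k|) for z_k = 1: log(2.0/1) = 0.6931
  log(r/|z_k|) for z_k = -1: log(2.0/1) = 0.6931
  Outside zeros (3, 5) contribute nothing to the Jensen sum.
Sum over inside zeros: 1.3863.
I(r) = log|p(0)| + (inside sum) = 2.7081 + 1.3863 = 4.0943.
Note: since some zeros are outside |z| ≤ r, the simplified n·log(r) form does NOT apply — only the inside zeros contribute.

I(r) ≈ 4.0943.


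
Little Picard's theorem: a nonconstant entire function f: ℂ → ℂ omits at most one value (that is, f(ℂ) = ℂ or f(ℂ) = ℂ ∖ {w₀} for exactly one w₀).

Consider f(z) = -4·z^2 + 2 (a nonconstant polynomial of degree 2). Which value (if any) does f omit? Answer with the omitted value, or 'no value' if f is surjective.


Little Picard bounds the complement of f(ℂ) to at most one point.
For every w ∈ ℂ, the equation p(z) − w = 0 is a nonconstant polynomial in z and hence has at least one root by the fundamental theorem of algebra. So p is surjective onto ℂ, omitting no value.

Omitted value: no value.


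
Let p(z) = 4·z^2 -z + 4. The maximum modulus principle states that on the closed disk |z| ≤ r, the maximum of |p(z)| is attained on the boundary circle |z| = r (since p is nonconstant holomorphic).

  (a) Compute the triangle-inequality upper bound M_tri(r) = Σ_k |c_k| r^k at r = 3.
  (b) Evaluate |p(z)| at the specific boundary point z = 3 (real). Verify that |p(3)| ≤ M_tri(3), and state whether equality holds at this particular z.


Coefficients: c_0 = 4, c_1 = -1, c_2 = 4. Radius r = 3.
Part (a). Triangle bound: M_tri(r) = Σ_k |c_k| r^k
  = |4|·3^0 + |-1|·3^1 + |4|·3^2
  = 4 + 3 + 36 = 43.
This bounds M(r) := max_{|z|=r} |p(z)| from above; equality holds iff all terms c_k z^k can be made to align in phase at a single z on |z|=r.
Part (b). At z = 3 (real, on the circle |z| = r):
  p(3) = (4)·3^0 + (-1)·3^1 + (4)·3^2 = 37.
  |p(3)| = 37.
Check: |p(3)| = 37 ≤ 43 = M_tri(3). ✓ Equality does not hold at z = 3 (the coefficients have mixed signs, so the terms do not all align in phase there).

M_tri(3) = 43; |p(3)| = 37; equality at z=3: no.


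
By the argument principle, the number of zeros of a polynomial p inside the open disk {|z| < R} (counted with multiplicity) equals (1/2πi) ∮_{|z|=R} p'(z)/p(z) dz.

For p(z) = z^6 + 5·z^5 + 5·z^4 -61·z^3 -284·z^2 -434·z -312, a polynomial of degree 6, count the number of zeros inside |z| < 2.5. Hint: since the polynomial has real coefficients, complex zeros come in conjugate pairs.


The zeros of p are: (-1 + 1i), (-1 - 1i), -3, 4, (-2 + 3i), (-2 - 3i).
Their magnitudes are: 1.414, 1.414, 3, 4, 3.606, 3.606.
Zeros with |z| < R = 2.5: (-1 + 1i), (-1 - 1i).
Count = 2.
By the argument principle, (1/2πi) ∮_{|z|=R} p'(z)/p(z) dz equals exactly this count.

Number of zeros inside |z| < 2.5: 2.


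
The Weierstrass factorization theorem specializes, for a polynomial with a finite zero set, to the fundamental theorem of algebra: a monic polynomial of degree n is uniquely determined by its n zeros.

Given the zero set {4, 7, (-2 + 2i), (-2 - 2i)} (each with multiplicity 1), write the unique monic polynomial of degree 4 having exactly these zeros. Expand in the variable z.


The polynomial is p(z) = ∏_{α ∈ S} (z − α), where S = {4, 7, (-2 + 2i), (-2 - 2i)}.
Expanding the product yields: p(z) = z^4 -7·z^3 -8·z^2 + 24·z + 224.
Note conjugate pairs combine to real quadratics: (z − (-2+2i))(z − (-2−2i)) = z² + 4z + 8.
The resulting polynomial has degree 4 and real coefficients as required.

p(z) = z^4 -7·z^3 -8·z^2 + 24·z + 224.


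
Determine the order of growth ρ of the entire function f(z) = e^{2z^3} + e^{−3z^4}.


Each summand is entire of order 3 and 4 respectively (as in the single-exponential case). The order of a sum is at most the max of the orders, so ρ ≤ 4. For the lower bound: on |z|=r choose arg z so that -3z^4 is real positive; then |e^{-3z^4}| = e^{3r^4} while |e^{2z^3}| ≤ e^{2r^3} = o(e^{3r^4}). So |f| ≥ e^{3r^4}(1 − o(1)) and ρ ≥ 4. Hence ρ = max(3, 4) = 4.
Therefore ρ = 4.

Order ρ = 4.


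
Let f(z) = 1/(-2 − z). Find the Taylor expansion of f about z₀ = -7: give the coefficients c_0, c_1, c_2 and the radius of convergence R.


Let w = z − z₀, so z = z₀ + w.
Then -2 − z = -2 − (z₀ + w) = (-2 − z₀) − w = 5 − w.
f(z) = 1/(5 − w) = (1/(5)) · 1/(1 − w/(5)) = Σ_{n≥0} w^n / (5)^(n+1).
So c_n = 1/(5)^(n+1):
  c_0 = 1/(5)^1 = 1/5.
  c_1 = 1/(5)^2 = 1/25.
  c_2 = 1/(5)^3 = 1/125.
The series is valid for |w/d| < 1, i.e. |z − z₀| < |d|.
Radius of convergence: R = |-2 − z₀| = |5| = 5 (distance from z₀ to the singularity z = -2).

c_0 = 1/5, c_1 = 1/25, c_2 = 1/125; R = 5.


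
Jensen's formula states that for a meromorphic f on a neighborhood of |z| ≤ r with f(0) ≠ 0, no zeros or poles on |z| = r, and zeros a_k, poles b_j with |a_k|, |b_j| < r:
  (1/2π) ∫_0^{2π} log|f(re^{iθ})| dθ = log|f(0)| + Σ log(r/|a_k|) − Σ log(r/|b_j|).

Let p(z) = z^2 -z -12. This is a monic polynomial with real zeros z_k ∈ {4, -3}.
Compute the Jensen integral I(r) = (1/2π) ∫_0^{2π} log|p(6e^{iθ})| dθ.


Zeros: -3, 4; r = 6.
Inside |z| < r: -3, 4. Outside (|z| ≥ r): ∅.
p(0) = -12, so log|p(0)| = log(12) = 2.4849.
Apply Jensen: I(r) = log|p(0)| + Σ_k log(r/|z_k|), summed over zeros inside |z| < r.
  log(r/|z_k|) for z_k = 4: log(6/4) = 0.4055
  log(r/|z_k|) for z_k = -3: log(6/3) = 0.6931
Sum over inside zeros: 1.0986.
I(r) = log|p(0)| + (inside sum) = 2.4849 + 1.0986 = 3.5835.
Closed form (all zeros inside, monic): I(r) = n·log(r) = 2·log(6) = 3.5835. ✓

I(r) ≈ 3.5835.


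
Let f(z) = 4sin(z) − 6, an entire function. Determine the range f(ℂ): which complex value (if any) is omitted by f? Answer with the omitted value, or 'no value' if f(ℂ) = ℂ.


Little Picard bounds the complement of f(ℂ) to at most one point.
sin is entire and surjective onto ℂ: for every w ∈ ℂ, sin(ζ) = w has a solution ζ ∈ ℂ (e.g., via the complex inverse arcsin). With ζ = z this gives z = ζ/(1). Then 4·sin(z) takes every value in 4·ℂ = ℂ, and adding -6 is a bijection of ℂ. So f is surjective and omits no value. (Note: only on the real line is sin bounded by [−1, 1].)

Omitted value: no value.


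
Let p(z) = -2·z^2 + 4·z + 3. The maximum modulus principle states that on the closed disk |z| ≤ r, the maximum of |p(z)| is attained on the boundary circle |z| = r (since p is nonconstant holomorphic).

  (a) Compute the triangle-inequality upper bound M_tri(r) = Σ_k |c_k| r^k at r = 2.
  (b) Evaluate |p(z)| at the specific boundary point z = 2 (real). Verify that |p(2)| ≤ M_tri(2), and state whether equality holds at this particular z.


Coefficients: c_0 = 3, c_1 = 4, c_2 = -2. Radius r = 2.
Part (a). Triangle bound: M_tri(r) = Σ_k |c_k| r^k
  = |3|·2^0 + |4|·2^1 + |-2|·2^2
  = 3 + 8 + 8 = 19.
This bounds M(r) := max_{|z|=r} |p(z)| from above; equality holds iff all terms c_k z^k can be made to align in phase at a single z on |z|=r.
Part (b). At z = 2 (real, on the circle |z| = r):
  p(2) = (3)·2^0 + (4)·2^1 + (-2)·2^2 = 3.
  |p(2)| = 3.
Check: |p(2)| = 3 ≤ 19 = M_tri(2). ✓ Equality does not hold at z = 2 (the coefficients have mixed signs, so the terms do not all align in phase there).

M_tri(2) = 19; |p(2)| = 3; equality at z=2: no.


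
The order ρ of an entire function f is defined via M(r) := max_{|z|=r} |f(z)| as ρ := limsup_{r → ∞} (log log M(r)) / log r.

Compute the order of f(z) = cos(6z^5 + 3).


Write cos(w) = (e^{iw} ± e^{−iw})/(2 or 2i), so |cos(w)| ≤ e^{|w|}. With w = 6z^5 + 3, |w| ≤ 6r^5 + 3 on |z|=r, giving M(r) ≤ e^{6r^5 + 3} and ρ ≤ 5. For the lower bound, choose z on |z|=r with 6z^5 purely imaginary of modulus 6r^5; then |cos(6z^5 + 3)| grows like e^{6r^5}/2, so ρ ≥ 5. Hence ρ = 5.
Therefore ρ = 5.

Order ρ = 5.


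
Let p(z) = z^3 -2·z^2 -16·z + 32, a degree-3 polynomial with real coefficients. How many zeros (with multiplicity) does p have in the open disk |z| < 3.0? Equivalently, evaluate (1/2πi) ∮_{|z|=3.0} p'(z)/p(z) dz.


The zeros of p are: -4, 4, 2.
Their magnitudes are: 4, 4, 2.
Zeros with |z| < R = 3.0: 2.
Count = 1.
By the argument principle, (1/2πi) ∮_{|z|=R} p'(z)/p(z) dz equals exactly this count.

Number of zeros inside |z| < 3.0: 1.


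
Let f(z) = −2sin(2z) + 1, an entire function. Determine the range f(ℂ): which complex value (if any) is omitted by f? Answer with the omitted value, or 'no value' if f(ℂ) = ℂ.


Little Picard bounds the complement of f(ℂ) to at most one point.
sin is entire and surjective onto ℂ: for every w ∈ ℂ, sin(ζ) = w has a solution ζ ∈ ℂ (e.g., via the complex inverse arcsin). With ζ = 2z this gives z = ζ/(2). Then -2·sin(2z) takes every value in -2·ℂ = ℂ, and adding 1 is a bijection of ℂ. So f is surjective and omits no value. (Note: only on the real line is sin bounded by [−1, 1].)

Omitted value: no value.


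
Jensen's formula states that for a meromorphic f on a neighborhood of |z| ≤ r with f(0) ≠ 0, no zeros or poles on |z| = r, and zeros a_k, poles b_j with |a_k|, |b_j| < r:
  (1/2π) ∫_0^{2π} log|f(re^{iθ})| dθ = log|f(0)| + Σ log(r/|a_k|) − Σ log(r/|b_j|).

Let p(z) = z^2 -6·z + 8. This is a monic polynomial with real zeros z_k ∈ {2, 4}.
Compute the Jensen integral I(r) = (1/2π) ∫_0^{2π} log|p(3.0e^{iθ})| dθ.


Zeros: 2, 4; r = 3.0.
Inside |z| < r: 2. Outside (|z| ≥ r): 4.
p(0) = 8, so log|p(0)| = log(8) = 2.0794.
Apply Jensen: I(r) = log|p(0)| + Σ_k log(r/|z_k|), summed over zeros inside |z| < r.
  log(r/|z_k|) for z_k = 2: log(3.0/2) = 0.4055
  Outside zeros (4) contribute nothing to the Jensen sum.
Sum over inside zeros: 0.4055.
I(r) = log|p(0)| + (inside sum) = 2.0794 + 0.4055 = 2.4849.
Note: since some zeros are outside |z| ≤ r, the simplified n·log(r) form does NOT apply — only the inside zeros contribute.

I(r) ≈ 2.4849.


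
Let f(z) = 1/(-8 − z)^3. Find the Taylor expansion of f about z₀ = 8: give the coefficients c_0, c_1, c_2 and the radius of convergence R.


Let w = z − z₀, so z = z₀ + w.
Then -8 − z = -8 − (z₀ + w) = (-8 − z₀) − w = -16 − w.
f(z) = 1/(-16 − w)^3 = (1/(-16)^3) · (1 − w/(-16))^{−3}.
By the binomial series (1−u)^{−3} = Σ_{n≥0} C(n+2, 2) u^n for |u|<1, with u = w/(-16):
  c_n = C(n+2, 2) / (-16)^(n+3).
  c_0 = 1/(-16)^3 = -1/4096.
  c_1 = 3/(-16)^4 = 3/65536.
  c_2 = 6/(-16)^5 = -3/524288.
The series is valid for |w/d| < 1, i.e. |z − z₀| < |d|.
Radius of convergence: R = |-8 − z₀| = |-16| = 16 (distance from z₀ to the singularity z = -8).

c_0 = -1/4096, c_1 = 3/65536, c_2 = -3/524288; R = 16.


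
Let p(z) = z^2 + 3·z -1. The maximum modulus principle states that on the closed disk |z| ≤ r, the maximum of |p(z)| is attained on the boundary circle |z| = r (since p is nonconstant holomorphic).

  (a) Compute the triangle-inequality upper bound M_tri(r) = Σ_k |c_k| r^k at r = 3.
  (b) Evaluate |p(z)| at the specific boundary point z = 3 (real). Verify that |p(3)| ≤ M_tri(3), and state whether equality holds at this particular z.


Coefficients: c_0 = -1, c_1 = 3, c_2 = 1. Radius r = 3.
Part (a). Triangle bound: M_tri(r) = Σ_k |c_k| r^k
  = |-1|·3^0 + |3|·3^1 + |1|·3^2
  = 1 + 9 + 9 = 19.
This bounds M(r) := max_{|z|=r} |p(z)| from above; equality holds iff all terms c_k z^k can be made to align in phase at a single z on |z|=r.
Part (b). At z = 3 (real, on the circle |z| = r):
  p(3) = (-1)·3^0 + (3)·3^1 + (1)·3^2 = 17.
  |p(3)| = 17.
Check: |p(3)| = 17 ≤ 19 = M_tri(3). ✓ Equality does not hold at z = 3 (the coefficients have mixed signs, so the terms do not all align in phase there).

M_tri(3) = 19; |p(3)| = 17; equality at z=3: no.


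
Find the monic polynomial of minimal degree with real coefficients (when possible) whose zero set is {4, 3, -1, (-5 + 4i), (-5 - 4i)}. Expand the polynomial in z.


The polynomial is p(z) = ∏_{α ∈ S} (z − α), where S = {4, 3, -1, (-5 + 4i), (-5 - 4i)}.
Expanding the product yields: p(z) = z^5 + 4·z^4 -14·z^3 -184·z^2 + 325·z + 492.
Note conjugate pairs combine to real quadratics: (z − (-5+4i))(z − (-5−4i)) = z² + 10z + 41.
The resulting polynomial has degree 5 and real coefficients as required.

p(z) = z^5 + 4·z^4 -14·z^3 -184·z^2 + 325·z + 492.


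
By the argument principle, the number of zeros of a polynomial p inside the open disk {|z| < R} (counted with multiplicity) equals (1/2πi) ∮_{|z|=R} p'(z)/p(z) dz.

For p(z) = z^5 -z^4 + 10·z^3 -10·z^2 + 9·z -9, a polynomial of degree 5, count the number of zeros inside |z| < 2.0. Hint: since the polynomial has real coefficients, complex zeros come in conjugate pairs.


The zeros of p are: 1, (0 + 1i), (0 - 1i), (0 + 3i), (0 - 3i).
Their magnitudes are: 1, 1, 1, 3, 3.
Zeros with |z| < R = 2.0: 1, (0 + 1i), (0 - 1i).
Count = 3.
By the argument principle, (1/2πi) ∮_{|z|=R} p'(z)/p(z) dz equals exactly this count.

Number of zeros inside |z| < 2.0: 3.


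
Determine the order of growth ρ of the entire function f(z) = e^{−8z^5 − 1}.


|e^{−8z^5 − 1}| = e^{Re(-8·z^5) + -1} ≤ e^{8|z|^5 + -1} = e^{8r^5 + -1} on |z| = r, so ρ ≤ 5. Choosing z on |z|=r so that -8·z^5 is real positive (always possible by picking arg z appropriately) gives |f(z)| = e^{8r^5 + -1}, matching the bound. The additive constant -1 does not affect log log M(r) ~ 5·log r. Hence ρ = 5.
Therefore ρ = 5.

Order ρ = 5.


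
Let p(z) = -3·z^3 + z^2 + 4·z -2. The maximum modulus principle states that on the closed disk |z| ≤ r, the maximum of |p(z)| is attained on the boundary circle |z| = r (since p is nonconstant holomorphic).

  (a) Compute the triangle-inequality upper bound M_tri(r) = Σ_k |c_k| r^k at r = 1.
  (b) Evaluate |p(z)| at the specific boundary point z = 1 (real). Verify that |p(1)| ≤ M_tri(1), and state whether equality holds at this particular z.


Coefficients: c_0 = -2, c_1 = 4, c_2 = 1, c_3 = -3. Radius r = 1.
Part (a). Triangle bound: M_tri(r) = Σ_k |c_k| r^k
  = |-2|·1^0 + |4|·1^1 + |1|·1^2 + |-3|·1^3
  = 2 + 4 + 1 + 3 = 10.
This bounds M(r) := max_{|z|=r} |p(z)| from above; equality holds iff all terms c_k z^k can be made to align in phase at a single z on |z|=r.
Part (b). At z = 1 (real, on the circle |z| = r):
  p(1) = (-2)·1^0 + (4)·1^1 + (1)·1^2 + (-3)·1^3 = 0.
  |p(1)| = 0.
Check: |p(1)| = 0 ≤ 10 = M_tri(1). ✓ Equality does not hold at z = 1 (the coefficients have mixed signs, so the terms do not all align in phase there).

M_tri(1) = 10; |p(1)| = 0; equality at z=1: no.
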